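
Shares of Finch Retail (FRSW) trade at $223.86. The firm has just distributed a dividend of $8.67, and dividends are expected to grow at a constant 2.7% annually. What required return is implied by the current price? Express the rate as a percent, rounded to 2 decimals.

Rearranging the constant-growth DDM: r = D₁/P₀ + g.
D₁ = 8.67 × (1 + 0.027) = 8.9041.
r = 8.9041 / 223.86 + 0.027 = 0.03978 + 0.027 = 0.06678

6.68%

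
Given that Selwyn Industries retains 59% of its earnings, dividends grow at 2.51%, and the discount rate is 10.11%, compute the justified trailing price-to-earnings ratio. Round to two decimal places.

5.53

Payout ratio b = 1 − 0.59 = 0.41.
Justified trailing P/E = b(1+g)/(r−g) = 0.41×(1+0.0251)/(0.1011−0.0251) = 5.5301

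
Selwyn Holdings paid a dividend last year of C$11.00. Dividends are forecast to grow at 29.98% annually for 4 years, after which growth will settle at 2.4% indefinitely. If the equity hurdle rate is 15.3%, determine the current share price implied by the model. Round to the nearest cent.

Two-stage DDM. Project D₁…D_4 at 0.2998, terminal growth 0.024, discount at r = 0.153.
D_1 = 14.2978
D_2 = 18.5843
D_3 = 24.1558
D_4 = 31.3978
Terminal value at t=4: TV = D_5/(r−g) = 32.1513/(0.153−0.024) = 249.2350
P₀ = 14.2978/(1+0.153)^1 + 18.5843/(1+0.153)^2 + 24.1558/(1+0.153)^3 + 31.3978/(1+0.153)^4 + 249.2350/(1+0.153)^4 = 200.9284

C$200.93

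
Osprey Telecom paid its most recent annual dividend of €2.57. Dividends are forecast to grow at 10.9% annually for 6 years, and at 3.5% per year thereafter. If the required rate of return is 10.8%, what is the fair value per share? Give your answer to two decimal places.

Two-stage DDM. Project D₁…D_6 at 0.109, terminal growth 0.035, discount at r = 0.108.
D_1 = 2.8501
D_2 = 3.1608
D_3 = 3.5053
D_4 = 3.8874
D_5 = 4.3111
D_6 = 4.7810
Terminal value at t=6: TV = D_7/(r−g) = 4.9484/(0.108−0.035) = 67.7860
P₀ = 2.8501/(1+0.108)^1 + 3.1608/(1+0.108)^2 + 3.5053/(1+0.108)^3 + 3.8874/(1+0.108)^4 + 4.3111/(1+0.108)^5 + 4.7810/(1+0.108)^6 + 67.7860/(1+0.108)^6 = 52.1042

€52.10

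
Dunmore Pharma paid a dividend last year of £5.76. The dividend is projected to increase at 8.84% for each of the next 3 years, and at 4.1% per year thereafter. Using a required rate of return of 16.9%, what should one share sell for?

Two-stage DDM. Project D₁…D_3 at 0.0884, terminal growth 0.041, discount at r = 0.169.
D_1 = 6.2692
D_2 = 6.8234
D_3 = 7.4266
Terminal value at t=3: TV = D_4/(r−g) = 7.7311/(0.169−0.041) = 60.3989
P₀ = 6.2692/(1+0.169)^1 + 6.8234/(1+0.169)^2 + 7.4266/(1+0.169)^3 + 60.3989/(1+0.169)^3 = 52.8129

£52.81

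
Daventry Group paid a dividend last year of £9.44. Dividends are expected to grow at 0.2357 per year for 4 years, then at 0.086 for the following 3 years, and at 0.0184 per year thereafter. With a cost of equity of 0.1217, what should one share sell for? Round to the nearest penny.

Three-stage DDM. Project D₁…D_7; terminal Gordon value at t=7 with g = 0.0184; discount at r = 0.1217.
D_1 = 11.6650
D_2 = 14.4145
D_3 = 17.8119
D_4 = 22.0102
D_5 = 23.9031
D_6 = 25.9588
D_7 = 28.1912
TV_7 = 28.7099/(0.1217−0.0184) = 277.9276
P₀ = Σ Dₜ/(1+r)ᵗ + TV_7/(1+r)^7 = 211.8830

£211.88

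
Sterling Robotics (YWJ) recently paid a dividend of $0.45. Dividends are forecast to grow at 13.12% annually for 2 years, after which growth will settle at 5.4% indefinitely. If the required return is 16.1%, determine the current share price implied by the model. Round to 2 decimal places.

$5.07

Two-stage DDM. Project D₁…D_2 at 0.1312, terminal growth 0.054, discount at r = 0.161.
D_1 = 0.5090
D_2 = 0.5758
Terminal value at t=2: TV = D_3/(r−g) = 0.6069/(0.161−0.054) = 5.6722
P₀ = 0.5090/(1+0.161)^1 + 0.5758/(1+0.161)^2 + 5.6722/(1+0.161)^2 = 5.0737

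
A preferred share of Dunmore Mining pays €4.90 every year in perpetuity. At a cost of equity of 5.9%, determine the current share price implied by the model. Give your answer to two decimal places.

€83.05

Zero-growth DDM (perpetuity): P₀ = D/r = 4.90 / 0.059 = 83.0508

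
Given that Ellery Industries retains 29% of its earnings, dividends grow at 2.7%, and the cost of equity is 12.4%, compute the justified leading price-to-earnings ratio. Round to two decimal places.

Payout ratio b = 1 − 0.29 = 0.71.
Justified leading P/E = b/(r−g) = 0.71/(0.124−0.027) = 7.3196

7.32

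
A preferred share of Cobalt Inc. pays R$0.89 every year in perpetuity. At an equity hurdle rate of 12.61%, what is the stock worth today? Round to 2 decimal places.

Zero-growth DDM (perpetuity): P₀ = D/r = 0.89 / 0.1261 = 7.0579

R$7.06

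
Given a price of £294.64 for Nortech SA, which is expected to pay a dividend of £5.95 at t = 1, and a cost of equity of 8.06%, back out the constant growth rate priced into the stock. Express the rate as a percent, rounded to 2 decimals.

From P₀ = D₁/(r − g), the implied growth is g = r − D₁/P₀.
g = 0.0806 − 5.95/294.64 = 0.0806 − 0.02019 = 0.06041

6.04%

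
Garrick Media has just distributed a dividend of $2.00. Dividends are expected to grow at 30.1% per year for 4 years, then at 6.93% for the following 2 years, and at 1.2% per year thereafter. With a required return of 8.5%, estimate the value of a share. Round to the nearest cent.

$76.62

Three-stage DDM. Project D₁…D_6; terminal Gordon value at t=6 with g = 0.012; discount at r = 0.085.
D_1 = 2.6020
D_2 = 3.3852
D_3 = 4.4041
D_4 = 5.7298
D_5 = 6.1269
D_6 = 6.5515
TV_6 = 6.6301/(0.085−0.012) = 90.8230
P₀ = Σ Dₜ/(1+r)ᵗ + TV_6/(1+r)^6 = 76.6161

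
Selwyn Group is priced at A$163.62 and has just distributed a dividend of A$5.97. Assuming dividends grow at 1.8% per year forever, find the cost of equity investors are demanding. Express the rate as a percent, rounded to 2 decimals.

5.51%

Rearranging the constant-growth DDM: r = D₁/P₀ + g.
D₁ = 5.97 × (1 + 0.018) = 6.0775.
r = 6.0775 / 163.62 + 0.018 = 0.03714 + 0.018 = 0.05514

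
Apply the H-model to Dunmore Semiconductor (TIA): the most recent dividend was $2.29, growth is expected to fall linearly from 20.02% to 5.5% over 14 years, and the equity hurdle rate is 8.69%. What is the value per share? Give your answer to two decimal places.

H-model: P₀ = D₀[(1+g_L) + H(g_S−g_L)]/(r−g_L), with H = 14/2 = 7.
P₀ = 2.29 × [(1+0.055) + 7×(0.2002−0.055)] / (0.0869−0.055)
   = 2.29 × 2.0714 / 0.0319 = 148.6992

$148.70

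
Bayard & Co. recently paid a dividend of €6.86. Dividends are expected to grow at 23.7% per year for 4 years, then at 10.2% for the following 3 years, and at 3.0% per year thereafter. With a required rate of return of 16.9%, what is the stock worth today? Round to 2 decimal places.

Three-stage DDM. Project D₁…D_7; terminal Gordon value at t=7 with g = 0.03; discount at r = 0.169.
D_1 = 8.4858
D_2 = 10.4970
D_3 = 12.9847
D_4 = 16.0621
D_5 = 17.7005
D_6 = 19.5059
D_7 = 21.4955
TV_7 = 22.1404/(0.169−0.03) = 159.2833
P₀ = Σ Dₜ/(1+r)ᵗ + TV_7/(1+r)^7 = 108.0169

€108.02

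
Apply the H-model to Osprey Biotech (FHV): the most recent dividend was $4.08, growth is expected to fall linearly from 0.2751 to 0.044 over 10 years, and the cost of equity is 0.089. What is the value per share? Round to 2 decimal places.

H-model: P₀ = D₀[(1+g_L) + H(g_S−g_L)]/(r−g_L), with H = 10/2 = 5.
P₀ = 4.08 × [(1+0.044) + 5×(0.2751−0.044)] / (0.089−0.044)
   = 4.08 × 2.1995 / 0.045 = 199.4213

$199.42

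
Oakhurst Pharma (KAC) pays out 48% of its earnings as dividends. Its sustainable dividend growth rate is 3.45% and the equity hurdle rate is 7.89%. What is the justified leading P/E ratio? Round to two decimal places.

10.81

Justified leading P/E = b/(r−g) = 0.48/(0.0789−0.0345) = 10.8108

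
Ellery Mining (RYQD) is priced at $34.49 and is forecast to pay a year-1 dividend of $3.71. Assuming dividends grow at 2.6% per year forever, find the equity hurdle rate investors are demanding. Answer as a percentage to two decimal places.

13.36%

Rearranging the constant-growth DDM: r = D₁/P₀ + g.
r = 3.7100 / 34.49 + 0.026 = 0.10757 + 0.026 = 0.13357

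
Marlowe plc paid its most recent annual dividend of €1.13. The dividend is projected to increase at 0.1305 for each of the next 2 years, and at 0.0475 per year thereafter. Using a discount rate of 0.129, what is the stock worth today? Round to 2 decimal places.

€16.83

Two-stage DDM. Project D₁…D_2 at 0.1305, terminal growth 0.0475, discount at r = 0.129.
D_1 = 1.2775
D_2 = 1.4442
Terminal value at t=2: TV = D_3/(r−g) = 1.5128/(0.129−0.0475) = 18.5616
P₀ = 1.2775/(1+0.129)^1 + 1.4442/(1+0.129)^2 + 18.5616/(1+0.129)^2 = 16.8267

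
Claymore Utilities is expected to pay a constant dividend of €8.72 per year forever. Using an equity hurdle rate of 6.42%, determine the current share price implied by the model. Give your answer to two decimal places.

€135.83

Zero-growth DDM (perpetuity): P₀ = D/r = 8.72 / 0.0642 = 135.8255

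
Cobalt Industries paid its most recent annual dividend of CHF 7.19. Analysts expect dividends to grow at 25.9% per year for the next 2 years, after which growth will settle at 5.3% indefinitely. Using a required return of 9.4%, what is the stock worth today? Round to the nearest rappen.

CHF 262.36

Two-stage DDM. Project D₁…D_2 at 0.259, terminal growth 0.053, discount at r = 0.094.
D_1 = 9.0522
D_2 = 11.3967
Terminal value at t=2: TV = D_3/(r−g) = 12.0008/(0.094−0.053) = 292.7014
P₀ = 9.0522/(1+0.094)^1 + 11.3967/(1+0.094)^2 + 292.7014/(1+0.094)^2 = 262.3595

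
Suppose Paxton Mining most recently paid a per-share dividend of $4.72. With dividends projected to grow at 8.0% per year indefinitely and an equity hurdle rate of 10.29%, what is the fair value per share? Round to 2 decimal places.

Gordon growth model: P₀ = D₁/(r − g). D₁ = 4.72 × (1 + 0.08) = 5.0976.
P₀ = 5.0976 / (0.1029 − 0.08) = 5.0976 / 0.0229 = 222.6026

$222.60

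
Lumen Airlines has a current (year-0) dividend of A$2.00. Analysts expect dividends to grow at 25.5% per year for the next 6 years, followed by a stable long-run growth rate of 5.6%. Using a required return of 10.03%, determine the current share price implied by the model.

A$124.48

Two-stage DDM. Project D₁…D_6 at 0.255, terminal growth 0.056, discount at r = 0.1003.
D_1 = 2.5100
D_2 = 3.1500
D_3 = 3.9533
D_4 = 4.9614
D_5 = 6.2266
D_6 = 7.8143
Terminal value at t=6: TV = D_7/(r−g) = 8.2519/(0.1003−0.056) = 186.2741
P₀ = 2.5100/(1+0.1003)^1 + 3.1500/(1+0.1003)^2 + 3.9533/(1+0.1003)^3 + 4.9614/(1+0.1003)^4 + 6.2266/(1+0.1003)^5 + 7.8143/(1+0.1003)^6 + 186.2741/(1+0.1003)^6 = 124.4756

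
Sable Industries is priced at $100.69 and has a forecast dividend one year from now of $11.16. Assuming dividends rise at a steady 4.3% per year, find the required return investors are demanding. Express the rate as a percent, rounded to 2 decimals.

15.38%

Rearranging the constant-growth DDM: r = D₁/P₀ + g.
r = 11.1600 / 100.69 + 0.043 = 0.11084 + 0.043 = 0.15384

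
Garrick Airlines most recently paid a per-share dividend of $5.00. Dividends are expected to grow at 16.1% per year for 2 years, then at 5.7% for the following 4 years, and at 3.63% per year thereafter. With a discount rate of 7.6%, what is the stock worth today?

Three-stage DDM. Project D₁…D_6; terminal Gordon value at t=6 with g = 0.0363; discount at r = 0.076.
D_1 = 5.8050
D_2 = 6.7396
D_3 = 7.1238
D_4 = 7.5298
D_5 = 7.9590
D_6 = 8.4127
TV_6 = 8.7181/(0.076−0.0363) = 219.5985
P₀ = Σ Dₜ/(1+r)ᵗ + TV_6/(1+r)^6 = 174.9907

$174.99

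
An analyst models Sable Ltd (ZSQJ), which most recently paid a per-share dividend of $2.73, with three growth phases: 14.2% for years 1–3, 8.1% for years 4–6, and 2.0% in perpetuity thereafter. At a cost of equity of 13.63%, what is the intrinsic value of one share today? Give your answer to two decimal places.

$36.73

Three-stage DDM. Project D₁…D_6; terminal Gordon value at t=6 with g = 0.02; discount at r = 0.1363.
D_1 = 3.1177
D_2 = 3.5604
D_3 = 4.0659
D_4 = 4.3953
D_5 = 4.7513
D_6 = 5.1362
TV_6 = 5.2389/(0.1363−0.02) = 45.0462
P₀ = Σ Dₜ/(1+r)ᵗ + TV_6/(1+r)^6 = 36.7297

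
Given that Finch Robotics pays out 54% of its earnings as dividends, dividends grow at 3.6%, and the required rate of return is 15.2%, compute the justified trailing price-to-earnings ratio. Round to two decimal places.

4.82

Justified trailing P/E = b(1+g)/(r−g) = 0.54×(1+0.036)/(0.152−0.036) = 4.8228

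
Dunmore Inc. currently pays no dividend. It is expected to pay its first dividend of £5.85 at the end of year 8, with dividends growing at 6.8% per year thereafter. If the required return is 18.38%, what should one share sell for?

Deferred-dividend DDM. At t=7 the remaining stream is a growing perpetuity with first payment D_8 = 5.85.
V_7 = D_8/(r−g) = 5.85/(0.1838−0.068) = 50.5181
P₀ = V_7/(1+r)^7 = 50.5181/(1+0.1838)^7 = 15.5060

£15.51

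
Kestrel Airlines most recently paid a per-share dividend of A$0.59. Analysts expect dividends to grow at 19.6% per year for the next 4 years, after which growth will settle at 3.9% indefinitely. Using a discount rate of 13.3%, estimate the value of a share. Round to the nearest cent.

Two-stage DDM. Project D₁…D_4 at 0.196, terminal growth 0.039, discount at r = 0.133.
D_1 = 0.7056
D_2 = 0.8439
D_3 = 1.0094
D_4 = 1.2072
Terminal value at t=4: TV = D_5/(r−g) = 1.2543/(0.133−0.039) = 13.3433
P₀ = 0.7056/(1+0.133)^1 + 0.8439/(1+0.133)^2 + 1.0094/(1+0.133)^3 + 1.2072/(1+0.133)^4 + 13.3433/(1+0.133)^4 = 10.8042

A$10.80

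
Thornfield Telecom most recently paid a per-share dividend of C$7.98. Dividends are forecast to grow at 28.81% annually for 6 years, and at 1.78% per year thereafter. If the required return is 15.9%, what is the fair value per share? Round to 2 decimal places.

C$178.82

Two-stage DDM. Project D₁…D_6 at 0.2881, terminal growth 0.0178, discount at r = 0.159.
D_1 = 10.2790
D_2 = 13.2404
D_3 = 17.0550
D_4 = 21.9685
D_5 = 28.2977
D_6 = 36.4502
Terminal value at t=6: TV = D_7/(r−g) = 37.0991/(0.159−0.0178) = 262.7412
P₀ = 10.2790/(1+0.159)^1 + 13.2404/(1+0.159)^2 + 17.0550/(1+0.159)^3 + 21.9685/(1+0.159)^4 + 28.2977/(1+0.159)^5 + 36.4502/(1+0.159)^6 + 262.7412/(1+0.159)^6 = 178.8244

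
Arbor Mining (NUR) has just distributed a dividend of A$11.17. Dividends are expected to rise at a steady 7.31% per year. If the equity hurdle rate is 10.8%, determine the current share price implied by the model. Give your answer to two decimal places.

A$343.45

Gordon growth model: P₀ = D₁/(r − g). D₁ = 11.17 × (1 + 0.0731) = 11.9865.
P₀ = 11.9865 / (0.108 − 0.0731) = 11.9865 / 0.0349 = 343.4535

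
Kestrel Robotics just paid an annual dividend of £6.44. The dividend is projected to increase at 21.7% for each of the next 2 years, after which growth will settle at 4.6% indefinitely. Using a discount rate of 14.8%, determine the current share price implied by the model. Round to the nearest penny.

£88.28

Two-stage DDM. Project D₁…D_2 at 0.217, terminal growth 0.046, discount at r = 0.148.
D_1 = 7.8375
D_2 = 9.5382
Terminal value at t=2: TV = D_3/(r−g) = 9.9770/(0.148−0.046) = 97.8134
P₀ = 7.8375/(1+0.148)^1 + 9.5382/(1+0.148)^2 + 97.8134/(1+0.148)^2 = 88.2834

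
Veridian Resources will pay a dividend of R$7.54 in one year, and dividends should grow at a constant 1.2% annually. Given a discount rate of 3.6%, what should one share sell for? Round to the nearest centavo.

Gordon growth model: P₀ = D₁/(r − g), with D₁ = 7.54 given directly.
P₀ = 7.5400 / (0.036 − 0.012) = 7.5400 / 0.024 = 314.1667

R$314.17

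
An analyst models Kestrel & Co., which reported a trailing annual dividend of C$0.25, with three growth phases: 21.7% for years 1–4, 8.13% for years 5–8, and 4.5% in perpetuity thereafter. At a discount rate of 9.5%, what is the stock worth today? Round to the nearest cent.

C$10.37

Three-stage DDM. Project D₁…D_8; terminal Gordon value at t=8 with g = 0.045; discount at r = 0.095.
D_1 = 0.3043
D_2 = 0.3703
D_3 = 0.4506
D_4 = 0.5484
D_5 = 0.5930
D_6 = 0.6412
D_7 = 0.6933
D_8 = 0.7497
TV_8 = 0.7834/(0.095−0.045) = 15.6687
P₀ = Σ Dₜ/(1+r)ᵗ + TV_8/(1+r)^8 = 10.3709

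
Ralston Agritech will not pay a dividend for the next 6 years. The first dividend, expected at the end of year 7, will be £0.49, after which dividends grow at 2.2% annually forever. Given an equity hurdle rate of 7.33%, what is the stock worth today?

£6.25

Deferred-dividend DDM. At t=6 the remaining stream is a growing perpetuity with first payment D_7 = 0.49.
V_6 = D_7/(r−g) = 0.49/(0.0733−0.022) = 9.5517
P₀ = V_6/(1+r)^6 = 9.5517/(1+0.0733)^6 = 6.2482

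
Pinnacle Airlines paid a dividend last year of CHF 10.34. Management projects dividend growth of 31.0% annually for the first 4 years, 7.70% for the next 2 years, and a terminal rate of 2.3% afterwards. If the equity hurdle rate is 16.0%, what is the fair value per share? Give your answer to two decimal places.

Three-stage DDM. Project D₁…D_6; terminal Gordon value at t=6 with g = 0.023; discount at r = 0.16.
D_1 = 13.5454
D_2 = 17.7445
D_3 = 23.2453
D_4 = 30.4513
D_5 = 32.7960
D_6 = 35.3213
TV_6 = 36.1337/(0.16−0.023) = 263.7498
P₀ = Σ Dₜ/(1+r)ᵗ + TV_6/(1+r)^6 = 194.9404

CHF 194.94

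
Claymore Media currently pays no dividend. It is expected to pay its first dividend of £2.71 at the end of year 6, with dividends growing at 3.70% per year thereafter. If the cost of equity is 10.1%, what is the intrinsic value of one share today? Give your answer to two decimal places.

Deferred-dividend DDM. At t=5 the remaining stream is a growing perpetuity with first payment D_6 = 2.71.
V_5 = D_6/(r−g) = 2.71/(0.101−0.037) = 42.3438
P₀ = V_5/(1+r)^5 = 42.3438/(1+0.101)^5 = 26.1730

£26.17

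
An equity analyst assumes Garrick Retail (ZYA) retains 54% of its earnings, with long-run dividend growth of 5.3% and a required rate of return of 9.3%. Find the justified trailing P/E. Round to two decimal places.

Payout ratio b = 1 − 0.54 = 0.46.
Justified trailing P/E = b(1+g)/(r−g) = 0.46×(1+0.053)/(0.093−0.053) = 12.1095

12.11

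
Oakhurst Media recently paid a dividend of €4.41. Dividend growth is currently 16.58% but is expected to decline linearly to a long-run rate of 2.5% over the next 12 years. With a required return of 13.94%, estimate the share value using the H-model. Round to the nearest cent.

€72.08

H-model: P₀ = D₀[(1+g_L) + H(g_S−g_L)]/(r−g_L), with H = 12/2 = 6.
P₀ = 4.41 × [(1+0.025) + 6×(0.1658−0.025)] / (0.1394−0.025)
   = 4.41 × 1.8698 / 0.1144 = 72.0788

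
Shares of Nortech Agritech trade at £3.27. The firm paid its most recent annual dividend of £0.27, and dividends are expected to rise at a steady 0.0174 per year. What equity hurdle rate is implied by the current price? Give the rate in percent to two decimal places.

Rearranging the constant-growth DDM: r = D₁/P₀ + g.
D₁ = 0.27 × (1 + 0.0174) = 0.2747.
r = 0.2747 / 3.27 + 0.0174 = 0.08401 + 0.0174 = 0.10141

10.14%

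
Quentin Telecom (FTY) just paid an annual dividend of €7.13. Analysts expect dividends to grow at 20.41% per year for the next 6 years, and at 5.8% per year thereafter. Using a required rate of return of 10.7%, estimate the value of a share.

€312.97

Two-stage DDM. Project D₁…D_6 at 0.2041, terminal growth 0.058, discount at r = 0.107.
D_1 = 8.5852
D_2 = 10.3375
D_3 = 12.4474
D_4 = 14.9879
D_5 = 18.0469
D_6 = 21.7303
Terminal value at t=6: TV = D_7/(r−g) = 22.9906/(0.107−0.058) = 469.1962
P₀ = 8.5852/(1+0.107)^1 + 10.3375/(1+0.107)^2 + 12.4474/(1+0.107)^3 + 14.9879/(1+0.107)^4 + 18.0469/(1+0.107)^5 + 21.7303/(1+0.107)^6 + 469.1962/(1+0.107)^6 = 312.9691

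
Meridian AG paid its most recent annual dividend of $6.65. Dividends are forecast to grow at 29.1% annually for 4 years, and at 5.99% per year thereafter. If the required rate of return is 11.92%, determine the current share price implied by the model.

Two-stage DDM. Project D₁…D_4 at 0.291, terminal growth 0.0599, discount at r = 0.1192.
D_1 = 8.5852
D_2 = 11.0834
D_3 = 14.3087
D_4 = 18.4725
Terminal value at t=4: TV = D_5/(r−g) = 19.5790/(0.1192−0.0599) = 330.1694
P₀ = 8.5852/(1+0.1192)^1 + 11.0834/(1+0.1192)^2 + 14.3087/(1+0.1192)^3 + 18.4725/(1+0.1192)^4 + 330.1694/(1+0.1192)^4 = 248.9280

$248.93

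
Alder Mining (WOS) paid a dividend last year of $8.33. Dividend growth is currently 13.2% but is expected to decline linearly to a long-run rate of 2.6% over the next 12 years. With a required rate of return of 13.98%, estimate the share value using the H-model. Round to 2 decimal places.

H-model: P₀ = D₀[(1+g_L) + H(g_S−g_L)]/(r−g_L), with H = 12/2 = 6.
P₀ = 8.33 × [(1+0.026) + 6×(0.132−0.026)] / (0.1398−0.026)
   = 8.33 × 1.6620 / 0.1138 = 121.6561

$121.66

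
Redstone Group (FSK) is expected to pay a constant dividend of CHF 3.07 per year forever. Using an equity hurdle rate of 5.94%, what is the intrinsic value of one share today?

Zero-growth DDM (perpetuity): P₀ = D/r = 3.07 / 0.0594 = 51.6835

CHF 51.68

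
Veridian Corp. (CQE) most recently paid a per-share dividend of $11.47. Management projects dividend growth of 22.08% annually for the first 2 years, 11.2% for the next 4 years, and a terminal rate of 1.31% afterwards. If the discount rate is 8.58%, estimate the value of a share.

Three-stage DDM. Project D₁…D_6; terminal Gordon value at t=6 with g = 0.0131; discount at r = 0.0858.
D_1 = 14.0026
D_2 = 17.0943
D_3 = 19.0089
D_4 = 21.1379
D_5 = 23.5054
D_6 = 26.1380
TV_6 = 26.4804/(0.0858−0.0131) = 364.2416
P₀ = Σ Dₜ/(1+r)ᵗ + TV_6/(1+r)^6 = 311.2526

$311.25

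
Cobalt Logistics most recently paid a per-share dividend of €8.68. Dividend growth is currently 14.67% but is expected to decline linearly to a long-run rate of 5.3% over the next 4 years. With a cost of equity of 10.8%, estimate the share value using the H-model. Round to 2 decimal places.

H-model: P₀ = D₀[(1+g_L) + H(g_S−g_L)]/(r−g_L), with H = 4/2 = 2.
P₀ = 8.68 × [(1+0.053) + 2×(0.1467−0.053)] / (0.108−0.053)
   = 8.68 × 1.2404 / 0.055 = 195.7577

€195.76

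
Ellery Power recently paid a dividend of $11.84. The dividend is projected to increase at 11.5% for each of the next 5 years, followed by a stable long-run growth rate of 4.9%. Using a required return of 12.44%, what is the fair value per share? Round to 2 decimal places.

$215.68

Two-stage DDM. Project D₁…D_5 at 0.115, terminal growth 0.049, discount at r = 0.1244.
D_1 = 13.2016
D_2 = 14.7198
D_3 = 16.4126
D_4 = 18.3000
D_5 = 20.4045
Terminal value at t=5: TV = D_6/(r−g) = 21.4043/(0.1244−0.049) = 283.8770
P₀ = 13.2016/(1+0.1244)^1 + 14.7198/(1+0.1244)^2 + 16.4126/(1+0.1244)^3 + 18.3000/(1+0.1244)^4 + 20.4045/(1+0.1244)^5 + 283.8770/(1+0.1244)^5 = 215.6840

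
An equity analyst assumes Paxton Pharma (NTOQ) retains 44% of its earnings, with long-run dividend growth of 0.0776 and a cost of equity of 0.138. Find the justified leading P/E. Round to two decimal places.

9.27

Payout ratio b = 1 − 0.44 = 0.56.
Justified leading P/E = b/(r−g) = 0.56/(0.138−0.0776) = 9.2715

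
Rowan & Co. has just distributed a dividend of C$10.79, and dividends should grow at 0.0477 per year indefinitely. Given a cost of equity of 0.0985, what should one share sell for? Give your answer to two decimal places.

Gordon growth model: P₀ = D₁/(r − g). D₁ = 10.79 × (1 + 0.0477) = 11.3047.
P₀ = 11.3047 / (0.0985 − 0.0477) = 11.3047 / 0.0508 = 222.5331

C$222.53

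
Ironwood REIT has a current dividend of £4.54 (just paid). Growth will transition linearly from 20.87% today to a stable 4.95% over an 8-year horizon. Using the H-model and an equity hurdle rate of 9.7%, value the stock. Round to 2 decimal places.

H-model: P₀ = D₀[(1+g_L) + H(g_S−g_L)]/(r−g_L), with H = 8/2 = 4.
P₀ = 4.54 × [(1+0.0495) + 4×(0.2087−0.0495)] / (0.097−0.0495)
   = 4.54 × 1.6863 / 0.0475 = 161.1748

£161.17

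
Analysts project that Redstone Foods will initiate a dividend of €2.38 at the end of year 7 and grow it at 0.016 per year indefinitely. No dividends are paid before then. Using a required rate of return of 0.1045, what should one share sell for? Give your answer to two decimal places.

€14.81

Deferred-dividend DDM. At t=6 the remaining stream is a growing perpetuity with first payment D_7 = 2.38.
V_6 = D_7/(r−g) = 2.38/(0.1045−0.016) = 26.8927
P₀ = V_6/(1+r)^6 = 26.8927/(1+0.1045)^6 = 14.8129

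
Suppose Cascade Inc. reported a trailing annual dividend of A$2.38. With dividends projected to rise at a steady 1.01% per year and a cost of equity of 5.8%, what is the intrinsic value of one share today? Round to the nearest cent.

Gordon growth model: P₀ = D₁/(r − g). D₁ = 2.38 × (1 + 0.0101) = 2.4040.
P₀ = 2.4040 / (0.058 − 0.0101) = 2.4040 / 0.0479 = 50.1887

A$50.19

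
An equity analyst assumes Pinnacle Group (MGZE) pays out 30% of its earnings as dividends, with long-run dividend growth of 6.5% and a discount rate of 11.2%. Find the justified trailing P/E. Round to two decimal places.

6.80

Justified trailing P/E = b(1+g)/(r−g) = 0.30×(1+0.065)/(0.112−0.065) = 6.7979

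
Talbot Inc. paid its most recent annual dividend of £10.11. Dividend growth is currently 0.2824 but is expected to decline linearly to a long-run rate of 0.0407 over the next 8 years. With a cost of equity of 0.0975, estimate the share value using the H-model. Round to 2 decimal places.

H-model: P₀ = D₀[(1+g_L) + H(g_S−g_L)]/(r−g_L), with H = 8/2 = 4.
P₀ = 10.11 × [(1+0.0407) + 4×(0.2824−0.0407)] / (0.0975−0.0407)
   = 10.11 × 2.0075 / 0.0568 = 357.3209

£357.32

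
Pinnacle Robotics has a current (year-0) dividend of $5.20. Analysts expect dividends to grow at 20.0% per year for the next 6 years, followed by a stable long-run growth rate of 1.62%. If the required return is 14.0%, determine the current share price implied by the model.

Two-stage DDM. Project D₁…D_6 at 0.2, terminal growth 0.0162, discount at r = 0.14.
D_1 = 6.2400
D_2 = 7.4880
D_3 = 8.9856
D_4 = 10.7827
D_5 = 12.9393
D_6 = 15.5271
Terminal value at t=6: TV = D_7/(r−g) = 15.7787/(0.14−0.0162) = 127.4528
P₀ = 6.2400/(1+0.14)^1 + 7.4880/(1+0.14)^2 + 8.9856/(1+0.14)^3 + 10.7827/(1+0.14)^4 + 12.9393/(1+0.14)^5 + 15.5271/(1+0.14)^6 + 127.4528/(1+0.14)^6 = 95.5447

$95.54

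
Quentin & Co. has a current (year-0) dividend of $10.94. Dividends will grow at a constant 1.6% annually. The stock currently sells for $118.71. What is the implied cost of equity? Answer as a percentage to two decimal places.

10.96%

Rearranging the constant-growth DDM: r = D₁/P₀ + g.
D₁ = 10.94 × (1 + 0.016) = 11.1150.
r = 11.1150 / 118.71 + 0.016 = 0.09363 + 0.016 = 0.10963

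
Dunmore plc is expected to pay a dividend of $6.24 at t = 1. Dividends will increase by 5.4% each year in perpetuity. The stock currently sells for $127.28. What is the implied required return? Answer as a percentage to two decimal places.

Rearranging the constant-growth DDM: r = D₁/P₀ + g.
r = 6.2400 / 127.28 + 0.054 = 0.04903 + 0.054 = 0.10303

10.30%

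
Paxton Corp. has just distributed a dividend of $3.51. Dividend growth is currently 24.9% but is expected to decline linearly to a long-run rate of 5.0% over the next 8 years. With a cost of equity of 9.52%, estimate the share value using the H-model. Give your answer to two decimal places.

H-model: P₀ = D₀[(1+g_L) + H(g_S−g_L)]/(r−g_L), with H = 8/2 = 4.
P₀ = 3.51 × [(1+0.05) + 4×(0.249−0.05)] / (0.0952−0.05)
   = 3.51 × 1.8460 / 0.0452 = 143.3509

$143.35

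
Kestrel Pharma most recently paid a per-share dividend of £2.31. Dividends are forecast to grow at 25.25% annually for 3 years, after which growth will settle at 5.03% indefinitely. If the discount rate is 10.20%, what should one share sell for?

£77.90

Two-stage DDM. Project D₁…D_3 at 0.2525, terminal growth 0.0503, discount at r = 0.102.
D_1 = 2.8933
D_2 = 3.6238
D_3 = 4.5388
Terminal value at t=3: TV = D_4/(r−g) = 4.7671/(0.102−0.0503) = 92.2079
P₀ = 2.8933/(1+0.102)^1 + 3.6238/(1+0.102)^2 + 4.5388/(1+0.102)^3 + 92.2079/(1+0.102)^3 = 77.9017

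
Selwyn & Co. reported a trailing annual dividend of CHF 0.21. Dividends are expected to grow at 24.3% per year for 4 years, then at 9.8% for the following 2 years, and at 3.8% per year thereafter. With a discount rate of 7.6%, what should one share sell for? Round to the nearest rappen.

Three-stage DDM. Project D₁…D_6; terminal Gordon value at t=6 with g = 0.038; discount at r = 0.076.
D_1 = 0.2610
D_2 = 0.3245
D_3 = 0.4033
D_4 = 0.5013
D_5 = 0.5504
D_6 = 0.6044
TV_6 = 0.6273/(0.076−0.038) = 16.5091
P₀ = Σ Dₜ/(1+r)ᵗ + TV_6/(1+r)^6 = 12.6294

CHF 12.63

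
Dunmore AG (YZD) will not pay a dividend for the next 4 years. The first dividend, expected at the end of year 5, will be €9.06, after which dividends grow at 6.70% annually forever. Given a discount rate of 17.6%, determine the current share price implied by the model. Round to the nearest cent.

€43.46

Deferred-dividend DDM. At t=4 the remaining stream is a growing perpetuity with first payment D_5 = 9.06.
V_4 = D_5/(r−g) = 9.06/(0.176−0.067) = 83.1193
P₀ = V_4/(1+r)^4 = 83.1193/(1+0.176)^4 = 43.4583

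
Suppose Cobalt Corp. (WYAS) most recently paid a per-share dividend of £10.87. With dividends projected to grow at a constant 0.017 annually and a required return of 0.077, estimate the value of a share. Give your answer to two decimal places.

£184.25

Gordon growth model: P₀ = D₁/(r − g). D₁ = 10.87 × (1 + 0.017) = 11.0548.
P₀ = 11.0548 / (0.077 − 0.017) = 11.0548 / 0.06 = 184.2465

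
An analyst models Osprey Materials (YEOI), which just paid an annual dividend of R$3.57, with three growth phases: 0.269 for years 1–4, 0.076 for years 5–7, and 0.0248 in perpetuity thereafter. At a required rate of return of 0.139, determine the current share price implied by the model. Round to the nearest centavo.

Three-stage DDM. Project D₁…D_7; terminal Gordon value at t=7 with g = 0.0248; discount at r = 0.139.
D_1 = 4.5303
D_2 = 5.7490
D_3 = 7.2955
D_4 = 9.2579
D_5 = 9.9616
D_6 = 10.7186
D_7 = 11.5332
TV_7 = 11.8193/(0.139−0.0248) = 103.4962
P₀ = Σ Dₜ/(1+r)ᵗ + TV_7/(1+r)^7 = 75.2057

R$75.21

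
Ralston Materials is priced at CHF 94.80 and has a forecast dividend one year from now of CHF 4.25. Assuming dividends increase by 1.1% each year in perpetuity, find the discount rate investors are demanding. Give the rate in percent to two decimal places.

5.58%

Rearranging the constant-growth DDM: r = D₁/P₀ + g.
r = 4.2500 / 94.80 + 0.011 = 0.04483 + 0.011 = 0.05583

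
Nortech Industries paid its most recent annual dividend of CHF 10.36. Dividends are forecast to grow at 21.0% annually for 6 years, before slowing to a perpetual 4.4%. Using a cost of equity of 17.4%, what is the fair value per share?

CHF 168.91

Two-stage DDM. Project D₁…D_6 at 0.21, terminal growth 0.044, discount at r = 0.174.
D_1 = 12.5356
D_2 = 15.1681
D_3 = 18.3534
D_4 = 22.2076
D_5 = 26.8712
D_6 = 32.5141
Terminal value at t=6: TV = D_7/(r−g) = 33.9447/(0.174−0.044) = 261.1134
P₀ = 12.5356/(1+0.174)^1 + 15.1681/(1+0.174)^2 + 18.3534/(1+0.174)^3 + 22.2076/(1+0.174)^4 + 26.8712/(1+0.174)^5 + 32.5141/(1+0.174)^6 + 261.1134/(1+0.174)^6 = 168.9117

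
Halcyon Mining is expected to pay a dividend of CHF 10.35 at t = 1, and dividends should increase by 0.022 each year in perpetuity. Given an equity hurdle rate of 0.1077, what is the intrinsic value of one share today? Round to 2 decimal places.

Gordon growth model: P₀ = D₁/(r − g), with D₁ = 10.35 given directly.
P₀ = 10.3500 / (0.1077 − 0.022) = 10.3500 / 0.0857 = 120.7701

CHF 120.77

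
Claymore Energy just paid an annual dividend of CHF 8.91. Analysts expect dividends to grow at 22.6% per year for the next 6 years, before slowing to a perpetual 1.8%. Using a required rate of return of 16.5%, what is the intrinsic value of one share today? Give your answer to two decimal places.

Two-stage DDM. Project D₁…D_6 at 0.226, terminal growth 0.018, discount at r = 0.165.
D_1 = 10.9237
D_2 = 13.3924
D_3 = 16.4191
D_4 = 20.1298
D_5 = 24.6791
D_6 = 30.2566
Terminal value at t=6: TV = D_7/(r−g) = 30.8012/(0.165−0.018) = 209.5323
P₀ = 10.9237/(1+0.165)^1 + 13.3924/(1+0.165)^2 + 16.4191/(1+0.165)^3 + 20.1298/(1+0.165)^4 + 24.6791/(1+0.165)^5 + 30.2566/(1+0.165)^6 + 209.5323/(1+0.165)^6 = 147.9683

CHF 147.97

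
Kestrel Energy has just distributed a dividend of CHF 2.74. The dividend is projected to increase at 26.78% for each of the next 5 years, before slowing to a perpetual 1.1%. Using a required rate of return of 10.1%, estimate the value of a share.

Two-stage DDM. Project D₁…D_5 at 0.2678, terminal growth 0.011, discount at r = 0.101.
D_1 = 3.4738
D_2 = 4.4040
D_3 = 5.5835
D_4 = 7.0787
D_5 = 8.9744
Terminal value at t=5: TV = D_6/(r−g) = 9.0731/(0.101−0.011) = 100.8122
P₀ = 3.4738/(1+0.101)^1 + 4.4040/(1+0.101)^2 + 5.5835/(1+0.101)^3 + 7.0787/(1+0.101)^4 + 8.9744/(1+0.101)^5 + 100.8122/(1+0.101)^5 = 83.6488

CHF 83.65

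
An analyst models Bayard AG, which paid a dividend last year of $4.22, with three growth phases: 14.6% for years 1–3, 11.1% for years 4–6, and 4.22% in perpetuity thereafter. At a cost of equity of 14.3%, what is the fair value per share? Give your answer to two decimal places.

Three-stage DDM. Project D₁…D_6; terminal Gordon value at t=6 with g = 0.0422; discount at r = 0.143.
D_1 = 4.8361
D_2 = 5.5422
D_3 = 6.3514
D_4 = 7.0564
D_5 = 7.8396
D_6 = 8.7098
TV_6 = 9.0774/(0.143−0.0422) = 90.0532
P₀ = Σ Dₜ/(1+r)ᵗ + TV_6/(1+r)^6 = 65.1704

$65.17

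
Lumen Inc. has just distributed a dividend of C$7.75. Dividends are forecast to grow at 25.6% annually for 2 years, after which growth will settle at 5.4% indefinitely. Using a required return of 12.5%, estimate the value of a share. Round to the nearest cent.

C$161.72

Two-stage DDM. Project D₁…D_2 at 0.256, terminal growth 0.054, discount at r = 0.125.
D_1 = 9.7340
D_2 = 12.2259
Terminal value at t=2: TV = D_3/(r−g) = 12.8861/(0.125−0.054) = 181.4944
P₀ = 9.7340/(1+0.125)^1 + 12.2259/(1+0.125)^2 + 181.4944/(1+0.125)^2 = 161.7154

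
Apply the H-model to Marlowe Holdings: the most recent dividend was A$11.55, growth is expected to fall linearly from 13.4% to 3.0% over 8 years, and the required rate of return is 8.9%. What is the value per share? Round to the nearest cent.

A$283.07

H-model: P₀ = D₀[(1+g_L) + H(g_S−g_L)]/(r−g_L), with H = 8/2 = 4.
P₀ = 11.55 × [(1+0.03) + 4×(0.134−0.03)] / (0.089−0.03)
   = 11.55 × 1.4460 / 0.059 = 283.0729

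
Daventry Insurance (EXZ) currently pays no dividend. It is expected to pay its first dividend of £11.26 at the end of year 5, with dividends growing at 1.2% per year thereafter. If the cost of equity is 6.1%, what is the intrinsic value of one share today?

£181.33

Deferred-dividend DDM. At t=4 the remaining stream is a growing perpetuity with first payment D_5 = 11.26.
V_4 = D_5/(r−g) = 11.26/(0.061−0.012) = 229.7959
P₀ = V_4/(1+r)^4 = 229.7959/(1+0.061)^4 = 181.3346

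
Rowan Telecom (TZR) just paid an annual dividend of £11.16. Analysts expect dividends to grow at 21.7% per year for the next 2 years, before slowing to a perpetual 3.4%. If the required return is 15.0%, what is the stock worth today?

£135.72

Two-stage DDM. Project D₁…D_2 at 0.217, terminal growth 0.034, discount at r = 0.15.
D_1 = 13.5817
D_2 = 16.5290
Terminal value at t=2: TV = D_3/(r−g) = 17.0909/(0.15−0.034) = 147.3357
P₀ = 13.5817/(1+0.15)^1 + 16.5290/(1+0.15)^2 + 147.3357/(1+0.15)^2 = 135.7154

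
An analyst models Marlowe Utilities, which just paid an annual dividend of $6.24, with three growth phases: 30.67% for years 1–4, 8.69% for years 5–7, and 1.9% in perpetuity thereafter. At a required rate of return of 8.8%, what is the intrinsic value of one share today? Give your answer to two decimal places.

$270.31

Three-stage DDM. Project D₁…D_7; terminal Gordon value at t=7 with g = 0.019; discount at r = 0.088.
D_1 = 8.1538
D_2 = 10.6546
D_3 = 13.9223
D_4 = 18.1923
D_5 = 19.7732
D_6 = 21.4915
D_7 = 23.3591
TV_7 = 23.8030/(0.088−0.019) = 344.9705
P₀ = Σ Dₜ/(1+r)ᵗ + TV_7/(1+r)^7 = 270.3104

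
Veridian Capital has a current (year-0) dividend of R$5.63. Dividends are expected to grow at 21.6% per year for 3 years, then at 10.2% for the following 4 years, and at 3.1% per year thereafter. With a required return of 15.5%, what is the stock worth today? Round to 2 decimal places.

Three-stage DDM. Project D₁…D_7; terminal Gordon value at t=7 with g = 0.031; discount at r = 0.155.
D_1 = 6.8461
D_2 = 8.3248
D_3 = 10.1230
D_4 = 11.1555
D_5 = 12.2934
D_6 = 13.5473
D_7 = 14.9292
TV_7 = 15.3920/(0.155−0.031) = 124.1288
P₀ = Σ Dₜ/(1+r)ᵗ + TV_7/(1+r)^7 = 87.4067

R$87.41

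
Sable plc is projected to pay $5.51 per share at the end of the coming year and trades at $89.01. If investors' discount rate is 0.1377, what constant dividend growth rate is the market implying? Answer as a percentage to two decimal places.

7.58%

From P₀ = D₁/(r − g), the implied growth is g = r − D₁/P₀.
g = 0.1377 − 5.51/89.01 = 0.1377 − 0.06190 = 0.07580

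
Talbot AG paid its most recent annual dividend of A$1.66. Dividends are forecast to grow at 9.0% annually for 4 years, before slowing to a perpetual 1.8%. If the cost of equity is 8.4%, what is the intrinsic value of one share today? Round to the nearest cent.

A$32.91

Two-stage DDM. Project D₁…D_4 at 0.09, terminal growth 0.018, discount at r = 0.084.
D_1 = 1.8094
D_2 = 1.9722
D_3 = 2.1497
D_4 = 2.3432
Terminal value at t=4: TV = D_5/(r−g) = 2.3854/(0.084−0.018) = 36.1425
P₀ = 1.8094/(1+0.084)^1 + 1.9722/(1+0.084)^2 + 2.1497/(1+0.084)^3 + 2.3432/(1+0.084)^4 + 36.1425/(1+0.084)^4 = 32.9082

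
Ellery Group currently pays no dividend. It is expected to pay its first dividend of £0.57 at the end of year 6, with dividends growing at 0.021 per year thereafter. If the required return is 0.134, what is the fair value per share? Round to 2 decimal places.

Deferred-dividend DDM. At t=5 the remaining stream is a growing perpetuity with first payment D_6 = 0.57.
V_5 = D_6/(r−g) = 0.57/(0.134−0.021) = 5.0442
P₀ = V_5/(1+r)^5 = 5.0442/(1+0.134)^5 = 2.6899

£2.69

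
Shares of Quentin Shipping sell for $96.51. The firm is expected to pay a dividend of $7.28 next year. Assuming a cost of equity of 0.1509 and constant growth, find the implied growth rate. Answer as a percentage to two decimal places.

From P₀ = D₁/(r − g), the implied growth is g = r − D₁/P₀.
g = 0.1509 − 7.28/96.51 = 0.1509 − 0.07543 = 0.07547

7.55%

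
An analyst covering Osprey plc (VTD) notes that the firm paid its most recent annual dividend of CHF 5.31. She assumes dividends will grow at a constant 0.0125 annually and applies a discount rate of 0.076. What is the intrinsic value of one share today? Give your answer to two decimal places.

Gordon growth model: P₀ = D₁/(r − g). D₁ = 5.31 × (1 + 0.0125) = 5.3764.
P₀ = 5.3764 / (0.076 − 0.0125) = 5.3764 / 0.0635 = 84.6673

CHF 84.67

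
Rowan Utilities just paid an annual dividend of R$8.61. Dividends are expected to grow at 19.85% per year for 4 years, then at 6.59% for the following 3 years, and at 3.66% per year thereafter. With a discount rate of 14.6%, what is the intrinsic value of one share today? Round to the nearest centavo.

R$143.87

Three-stage DDM. Project D₁…D_7; terminal Gordon value at t=7 with g = 0.0366; discount at r = 0.146.
D_1 = 10.3191
D_2 = 12.3674
D_3 = 14.8224
D_4 = 17.7646
D_5 = 18.9353
D_6 = 20.1831
D_7 = 21.5132
TV_7 = 22.3006/(0.146−0.0366) = 203.8443
P₀ = Σ Dₜ/(1+r)ᵗ + TV_7/(1+r)^7 = 143.8709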